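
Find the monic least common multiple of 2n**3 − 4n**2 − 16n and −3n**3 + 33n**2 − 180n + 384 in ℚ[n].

Euclidean algorithm in ℚ[n]:
  2n**3 − 4n**2 − 16n = (−2/3)(−3n**3 + 33n**2 − 180n + 384) + (18n**2 − 136n + 256)
  −3n**3 + 33n**2 − 180n + 384 = (−(1/6)n + 31/54)(18n**2 − 136n + 256) + (−(1600/27)n + 6400/27)
  18n**2 − 136n + 256 = (−(243/800)n + 27/25)(−(1600/27)n + 6400/27) + (0)
Last nonzero remainder: −(1600/27)n + 6400/27. Dividing through by −1600/27 gives the monic gcd n − 4.
Then lcm(f, g) = f·g / gcd(f, g); expanding and making the result monic gives the answer.

n**5 − 9n**4 + 38n**3 − 8n**2 − 256n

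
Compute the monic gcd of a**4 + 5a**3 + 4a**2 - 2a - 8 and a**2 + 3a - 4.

a**2 + 3a - 4

By polynomial division,
  a**4 + 5a**3 + 4a**2 - 2a - 8 = (a**2 + 2a + 2)(a**2 + 3a - 4) + (0)
The last nonzero remainder a**2 + 3a - 4 is already monic.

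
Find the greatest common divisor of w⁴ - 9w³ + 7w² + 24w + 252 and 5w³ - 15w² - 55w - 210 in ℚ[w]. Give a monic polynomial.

w³ - 3w² - 11w - 42

Euclidean algorithm in ℚ[w]:
  w⁴ - 9w³ + 7w² + 24w + 252 = ((1/5)w - 6/5)(5w³ - 15w² - 55w - 210) + (0)
Last nonzero remainder: 5w³ - 15w² - 55w - 210. Dividing through by 5 gives the monic gcd w³ - 3w² - 11w - 42.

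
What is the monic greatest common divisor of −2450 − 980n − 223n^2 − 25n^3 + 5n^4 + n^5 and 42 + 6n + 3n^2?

14 + 2n + n^2

Euclidean algorithm in ℚ[n]:
  n^5 + 5n^4 − 25n^3 − 223n^2 − 980n − 2450 = ((1/3)n^3 + n^2 − 15n − 175/3)(3n^2 + 6n + 42) + (0)
Last nonzero remainder: 3n^2 + 6n + 42. Dividing through by 3 gives the monic gcd n^2 + 2n + 14.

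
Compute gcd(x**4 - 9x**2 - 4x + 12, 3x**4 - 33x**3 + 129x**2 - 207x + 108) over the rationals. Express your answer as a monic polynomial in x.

x**2 - 4x + 3

Euclidean algorithm in ℚ[x]:
  x**4 - 9x**2 - 4x + 12 = (1/3)(3x**4 - 33x**3 + 129x**2 - 207x + 108) + (11x**3 - 52x**2 + 65x - 24)
  3x**4 - 33x**3 + 129x**2 - 207x + 108 = ((3/11)x - 207/121)(11x**3 - 52x**2 + 65x - 24) + ((2700/121)x**2 - (10800/121)x + 8100/121)
  11x**3 - 52x**2 + 65x - 24 = ((1331/2700)x - 242/675)((2700/121)x**2 - (10800/121)x + 8100/121) + (0)
Last nonzero remainder: (2700/121)x**2 - (10800/121)x + 8100/121. Dividing through by 2700/121 gives the monic gcd x**2 - 4x + 3.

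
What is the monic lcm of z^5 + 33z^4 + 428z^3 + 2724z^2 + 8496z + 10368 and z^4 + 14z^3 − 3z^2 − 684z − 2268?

z^6 + 26z^5 + 197z^4 − 272z^3 − 10572z^2 − 49104z − 72576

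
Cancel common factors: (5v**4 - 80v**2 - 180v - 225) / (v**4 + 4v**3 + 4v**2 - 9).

(5v - 25)/(v - 1)

Repeated division with remainder:
  5v**4 - 80v**2 - 180v - 225 = (5)(v**4 + 4v**3 + 4v**2 - 9) + (-20v**3 - 100v**2 - 180v - 180)
  v**4 + 4v**3 + 4v**2 - 9 = (-(1/20)v + 1/20)(-20v**3 - 100v**2 - 180v - 180) + (0)
Last nonzero remainder: -20v**3 - 100v**2 - 180v - 180. Dividing through by -20 gives the monic gcd v**3 + 5v**2 + 9v + 9.
Cancel v**3 + 5v**2 + 9v + 9 from numerator and denominator to get the reduced form.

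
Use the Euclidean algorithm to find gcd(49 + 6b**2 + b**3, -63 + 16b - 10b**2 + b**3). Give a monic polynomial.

7 - b + b**2

By polynomial division,
  b**3 + 6b**2 + 49 = (b**3 - 10b**2 + 16b - 63) + (16b**2 - 16b + 112)
  b**3 - 10b**2 + 16b - 63 = ((1/16)b - 9/16)(16b**2 - 16b + 112) + (0)
Last nonzero remainder: 16b**2 - 16b + 112. Dividing through by 16 gives the monic gcd b**2 - b + 7.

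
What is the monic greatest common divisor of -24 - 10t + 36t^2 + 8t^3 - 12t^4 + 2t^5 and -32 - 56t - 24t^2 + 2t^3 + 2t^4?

-4 - 3t + t^2

Apply the Euclidean algorithm:
  2t^5 - 12t^4 + 8t^3 + 36t^2 - 10t - 24 = (t - 7)(2t^4 + 2t^3 - 24t^2 - 56t - 32) + (46t^3 - 76t^2 - 370t - 248)
  2t^4 + 2t^3 - 24t^2 - 56t - 32 = ((1/23)t + 61/529)(46t^3 - 76t^2 - 370t - 248) + ((450/529)t^2 - (1350/529)t - 1800/529)
  46t^3 - 76t^2 - 370t - 248 = ((12167/225)t + 16399/225)((450/529)t^2 - (1350/529)t - 1800/529) + (0)
Last nonzero remainder: (450/529)t^2 - (1350/529)t - 1800/529. Dividing through by 450/529 gives the monic gcd t^2 - 3t - 4.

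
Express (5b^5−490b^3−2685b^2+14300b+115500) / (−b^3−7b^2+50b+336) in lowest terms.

Apply the Euclidean algorithm:
  5b^5−490b^3−2685b^2+14300b+115500 = (−5b^2+35b−5)(−b^3−7b^2+50b+336) + (−2790b^2+2790b+117180)
  −b^3−7b^2+50b+336 = ((1/2790)b+4/1395)(−2790b^2+2790b+117180) + (0)
Last nonzero remainder: −2790b^2+2790b+117180. Dividing through by −2790 gives the monic gcd b^2−b−42.
Cancel b^2−b−42 from numerator and denominator to get the reduced form.

(−5b^3−5b^2+275b+2750)/(b+8)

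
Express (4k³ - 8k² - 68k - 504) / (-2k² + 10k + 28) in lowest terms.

(-2k² - 10k - 36)/(k + 2)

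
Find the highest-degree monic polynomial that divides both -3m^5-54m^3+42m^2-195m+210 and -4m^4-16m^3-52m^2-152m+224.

m^3+13m-14

Apply the Euclidean algorithm:
  -3m^5-54m^3+42m^2-195m+210 = ((3/4)m-3)(-4m^4-16m^3-52m^2-152m+224) + (-63m^3-819m+882)
  -4m^4-16m^3-52m^2-152m+224 = ((4/63)m+16/63)(-63m^3-819m+882) + (0)
Last nonzero remainder: -63m^3-819m+882. Dividing through by -63 gives the monic gcd m^3+13m-14.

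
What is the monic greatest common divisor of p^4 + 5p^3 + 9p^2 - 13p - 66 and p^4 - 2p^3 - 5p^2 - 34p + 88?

Repeated division with remainder:
  p^4 + 5p^3 + 9p^2 - 13p - 66 = (p^4 - 2p^3 - 5p^2 - 34p + 88) + (7p^3 + 14p^2 + 21p - 154)
  p^4 - 2p^3 - 5p^2 - 34p + 88 = ((1/7)p - 4/7)(7p^3 + 14p^2 + 21p - 154) + (0)
Last nonzero remainder: 7p^3 + 14p^2 + 21p - 154. Dividing through by 7 gives the monic gcd p^3 + 2p^2 + 3p - 22.

p^3 + 2p^2 + 3p - 22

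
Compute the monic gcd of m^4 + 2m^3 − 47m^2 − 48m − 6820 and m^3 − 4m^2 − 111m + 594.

m + 11

Repeated division with remainder:
  m^4 + 2m^3 − 47m^2 − 48m − 6820 = (m + 6)(m^3 − 4m^2 − 111m + 594) + (88m^2 + 24m − 10384)
  m^3 − 4m^2 − 111m + 594 = ((1/88)m − 47/968)(88m^2 + 24m − 10384) + ((988/121)m + 988/11)
  88m^2 + 24m − 10384 = ((2662/247)m − 28556/247)((988/121)m + 988/11) + (0)
Last nonzero remainder: (988/121)m + 988/11. Dividing through by 988/121 gives the monic gcd m + 11.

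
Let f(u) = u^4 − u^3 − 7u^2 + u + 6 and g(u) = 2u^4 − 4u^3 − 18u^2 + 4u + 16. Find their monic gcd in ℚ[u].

Repeated division with remainder:
  u^4 − u^3 − 7u^2 + u + 6 = (1/2)(2u^4 − 4u^3 − 18u^2 + 4u + 16) + (u^3 + 2u^2 − u − 2)
  2u^4 − 4u^3 − 18u^2 + 4u + 16 = (2u − 8)(u^3 + 2u^2 − u − 2) + (0)
The last nonzero remainder u^3 + 2u^2 − u − 2 is already monic.

u^3 + 2u^2 − u − 2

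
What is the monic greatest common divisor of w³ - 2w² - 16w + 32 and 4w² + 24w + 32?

w + 4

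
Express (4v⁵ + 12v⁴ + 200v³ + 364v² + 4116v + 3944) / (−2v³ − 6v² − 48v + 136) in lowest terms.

(−2v³ + 4v² − 52v − 58)/(v − 2)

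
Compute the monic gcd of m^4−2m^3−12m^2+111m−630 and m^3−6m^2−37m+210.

By polynomial division,
  m^4−2m^3−12m^2+111m−630 = (m+4)(m^3−6m^2−37m+210) + (49m^2+49m−1470)
  m^3−6m^2−37m+210 = ((1/49)m−1/7)(49m^2+49m−1470) + (0)
Last nonzero remainder: 49m^2+49m−1470. Dividing through by 49 gives the monic gcd m^2+m−30.

m^2+m−30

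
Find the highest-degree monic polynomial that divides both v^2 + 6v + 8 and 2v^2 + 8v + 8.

v + 2

By polynomial division,
  v^2 + 6v + 8 = (1/2)(2v^2 + 8v + 8) + (2v + 4)
  2v^2 + 8v + 8 = (v + 2)(2v + 4) + (0)
Last nonzero remainder: 2v + 4. Dividing through by 2 gives the monic gcd v + 2.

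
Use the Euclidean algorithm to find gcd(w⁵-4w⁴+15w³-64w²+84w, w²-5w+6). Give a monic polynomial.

Apply the Euclidean algorithm:
  w⁵-4w⁴+15w³-64w²+84w = (w³+w²+14w)(w²-5w+6) + (0)
The last nonzero remainder w²-5w+6 is already monic.

w²-5w+6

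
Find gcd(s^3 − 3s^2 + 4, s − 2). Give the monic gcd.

s − 2

Repeated division with remainder:
  s^3 − 3s^2 + 4 = (s^2 − s − 2)(s − 2) + (0)
The last nonzero remainder s − 2 is already monic.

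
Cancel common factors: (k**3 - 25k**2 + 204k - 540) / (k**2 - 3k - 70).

Repeated division with remainder:
  k**3 - 25k**2 + 204k - 540 = (k - 22)(k**2 - 3k - 70) + (208k - 2080)
  k**2 - 3k - 70 = ((1/208)k + 7/208)(208k - 2080) + (0)
Last nonzero remainder: 208k - 2080. Dividing through by 208 gives the monic gcd k - 10.
Cancel k - 10 from numerator and denominator to get the reduced form.

(k**2 - 15k + 54)/(k + 7)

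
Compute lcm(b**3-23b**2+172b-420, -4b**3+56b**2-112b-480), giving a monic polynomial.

Repeated division with remainder:
  b**3-23b**2+172b-420 = (-1/4)(-4b**3+56b**2-112b-480) + (-9b**2+144b-540)
  -4b**3+56b**2-112b-480 = ((4/9)b+8/9)(-9b**2+144b-540) + (0)
Last nonzero remainder: -9b**2+144b-540. Dividing through by -9 gives the monic gcd b**2-16b+60.
Then lcm(f, g) = f·g / gcd(f, g); expanding and making the result monic gives the answer.

b**4-21b**3+126b**2-76b-840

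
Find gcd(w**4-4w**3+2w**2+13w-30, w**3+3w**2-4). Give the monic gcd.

w+2

Euclidean algorithm in ℚ[w]:
  w**4-4w**3+2w**2+13w-30 = (w-7)(w**3+3w**2-4) + (23w**2+17w-58)
  w**3+3w**2-4 = ((1/23)w+52/529)(23w**2+17w-58) + ((450/529)w+900/529)
  23w**2+17w-58 = ((12167/450)w-15341/450)((450/529)w+900/529) + (0)
Last nonzero remainder: (450/529)w+900/529. Dividing through by 450/529 gives the monic gcd w+2.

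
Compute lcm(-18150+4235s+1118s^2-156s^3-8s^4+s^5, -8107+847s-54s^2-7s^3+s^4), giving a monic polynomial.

-1216050+410795s+27111s^2-14043s^3+1674s^4-33s^5-15s^6+s^7

Euclidean algorithm in ℚ[s]:
  s^5-8s^4-156s^3+1118s^2+4235s-18150 = (s-1)(s^4-7s^3-54s^2+847s-8107) + (-109s^3+217s^2+13189s-26257)
  s^4-7s^3-54s^2+847s-8107 = (-(1/109)s+546/11881)(-109s^3+217s^2+13189s-26257) + ((677545/11881)s^2-81982945/11881)
  -109s^3+217s^2+13189s-26257 = (-(1295029/677545)s+2578177/677545)((677545/11881)s^2-81982945/11881) + (0)
Last nonzero remainder: (677545/11881)s^2-81982945/11881. Dividing through by 677545/11881 gives the monic gcd s^2-121.
Then lcm(f, g) = f·g / gcd(f, g); expanding and making the result monic gives the answer.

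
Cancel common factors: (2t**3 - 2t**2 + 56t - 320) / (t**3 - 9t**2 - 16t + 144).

Repeated division with remainder:
  2t**3 - 2t**2 + 56t - 320 = (2)(t**3 - 9t**2 - 16t + 144) + (16t**2 + 88t - 608)
  t**3 - 9t**2 - 16t + 144 = ((1/16)t - 29/32)(16t**2 + 88t - 608) + ((407/4)t - 407)
  16t**2 + 88t - 608 = ((64/407)t + 608/407)((407/4)t - 407) + (0)
Last nonzero remainder: (407/4)t - 407. Dividing through by 407/4 gives the monic gcd t - 4.
Cancel t - 4 from numerator and denominator to get the reduced form.

(2t**2 + 6t + 80)/(t**2 - 5t - 36)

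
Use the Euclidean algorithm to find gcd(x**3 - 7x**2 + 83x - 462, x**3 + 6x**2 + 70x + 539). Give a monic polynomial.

Repeated division with remainder:
  x**3 - 7x**2 + 83x - 462 = (x**3 + 6x**2 + 70x + 539) + (-13x**2 + 13x - 1001)
  x**3 + 6x**2 + 70x + 539 = (-(1/13)x - 7/13)(-13x**2 + 13x - 1001) + (0)
Last nonzero remainder: -13x**2 + 13x - 1001. Dividing through by -13 gives the monic gcd x**2 - x + 77.

x**2 - x + 77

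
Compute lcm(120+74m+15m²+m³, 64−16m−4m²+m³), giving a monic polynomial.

Euclidean algorithm in ℚ[m]:
  m³+15m²+74m+120 = (m³−4m²−16m+64) + (19m²+90m+56)
  m³−4m²−16m+64 = ((1/19)m−166/361)(19m²+90m+56) + ((8100/361)m+32400/361)
  19m²+90m+56 = ((6859/8100)m+2527/4050)((8100/361)m+32400/361) + (0)
Last nonzero remainder: (8100/361)m+32400/361. Dividing through by 8100/361 gives the monic gcd m+4.
Then lcm(f, g) = f·g / gcd(f, g); expanding and making the result monic gives the answer.

1920+224m−232m²−30m³+7m⁴+m⁵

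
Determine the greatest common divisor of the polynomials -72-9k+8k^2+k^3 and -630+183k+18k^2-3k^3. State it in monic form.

-3+k

Repeated division with remainder:
  k^3+8k^2-9k-72 = (-1/3)(-3k^3+18k^2+183k-630) + (14k^2+52k-282)
  -3k^3+18k^2+183k-630 = (-(3/14)k+102/49)(14k^2+52k-282) + ((702/49)k-2106/49)
  14k^2+52k-282 = ((343/351)k+2303/351)((702/49)k-2106/49) + (0)
Last nonzero remainder: (702/49)k-2106/49. Dividing through by 702/49 gives the monic gcd k-3.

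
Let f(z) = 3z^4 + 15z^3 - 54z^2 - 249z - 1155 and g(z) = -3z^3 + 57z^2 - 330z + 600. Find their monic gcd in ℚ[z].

Repeated division with remainder:
  3z^4 + 15z^3 - 54z^2 - 249z - 1155 = (-z - 24)(-3z^3 + 57z^2 - 330z + 600) + (984z^2 - 7569z + 13245)
  -3z^3 + 57z^2 - 330z + 600 = (-(1/328)z + 3709/107584)(984z^2 - 7569z + 13245) + (-(3084939/107584)z + 15424695/107584)
  984z^2 - 7569z + 13245 = (-(35287552/1028313)z + 94996672/1028313)(-(3084939/107584)z + 15424695/107584) + (0)
Last nonzero remainder: -(3084939/107584)z + 15424695/107584. Dividing through by -3084939/107584 gives the monic gcd z - 5.

z - 5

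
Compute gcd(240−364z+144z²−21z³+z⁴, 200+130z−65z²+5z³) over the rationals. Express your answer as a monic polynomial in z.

By polynomial division,
  z⁴−21z³+144z²−364z+240 = ((1/5)z−8/5)(5z³−65z²+130z+200) + (14z²−196z+560)
  5z³−65z²+130z+200 = ((5/14)z+5/14)(14z²−196z+560) + (0)
Last nonzero remainder: 14z²−196z+560. Dividing through by 14 gives the monic gcd z²−14z+40.

40−14z+z²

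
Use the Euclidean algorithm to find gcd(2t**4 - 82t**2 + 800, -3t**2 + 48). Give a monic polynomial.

Euclidean algorithm in ℚ[t]:
  2t**4 - 82t**2 + 800 = (-(2/3)t**2 + 50/3)(-3t**2 + 48) + (0)
Last nonzero remainder: -3t**2 + 48. Dividing through by -3 gives the monic gcd t**2 - 16.

t**2 - 16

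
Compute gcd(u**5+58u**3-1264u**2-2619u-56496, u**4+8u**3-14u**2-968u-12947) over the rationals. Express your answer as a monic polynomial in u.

u**3-3u**2+19u-1177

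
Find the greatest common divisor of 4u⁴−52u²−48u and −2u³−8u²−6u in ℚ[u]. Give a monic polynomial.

u³+4u²+3u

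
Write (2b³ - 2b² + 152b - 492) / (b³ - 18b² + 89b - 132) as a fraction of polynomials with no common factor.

Repeated division with remainder:
  2b³ - 2b² + 152b - 492 = (2)(b³ - 18b² + 89b - 132) + (34b² - 26b - 228)
  b³ - 18b² + 89b - 132 = ((1/34)b - 293/578)(34b² - 26b - 228) + ((23850/289)b - 71550/289)
  34b² - 26b - 228 = ((4913/11925)b + 10982/11925)((23850/289)b - 71550/289) + (0)
Last nonzero remainder: (23850/289)b - 71550/289. Dividing through by 23850/289 gives the monic gcd b - 3.
Cancel b - 3 from numerator and denominator to get the reduced form.

(2b² + 4b + 164)/(b² - 15b + 44)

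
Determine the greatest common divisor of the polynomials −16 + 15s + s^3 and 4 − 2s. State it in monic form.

Apply the Euclidean algorithm:
  s^3 + 15s − 16 = (−(1/2)s^2 − s − 19/2)(−2s + 4) + (22)
  −2s + 4 = (−(1/11)s + 2/11)(22) + (0)
The last nonzero remainder is the constant 22, so the polynomials are coprime and gcd = 1.

1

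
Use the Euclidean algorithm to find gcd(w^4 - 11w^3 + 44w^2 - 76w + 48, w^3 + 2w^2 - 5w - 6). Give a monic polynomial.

Apply the Euclidean algorithm:
  w^4 - 11w^3 + 44w^2 - 76w + 48 = (w - 13)(w^3 + 2w^2 - 5w - 6) + (75w^2 - 135w - 30)
  w^3 + 2w^2 - 5w - 6 = ((1/75)w + 19/375)(75w^2 - 135w - 30) + ((56/25)w - 112/25)
  75w^2 - 135w - 30 = ((1875/56)w + 375/56)((56/25)w - 112/25) + (0)
Last nonzero remainder: (56/25)w - 112/25. Dividing through by 56/25 gives the monic gcd w - 2.

w - 2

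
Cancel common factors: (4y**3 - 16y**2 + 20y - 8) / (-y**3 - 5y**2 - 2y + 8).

By polynomial division,
  4y**3 - 16y**2 + 20y - 8 = (-4)(-y**3 - 5y**2 - 2y + 8) + (-36y**2 + 12y + 24)
  -y**3 - 5y**2 - 2y + 8 = ((1/36)y + 4/27)(-36y**2 + 12y + 24) + (-(40/9)y + 40/9)
  -36y**2 + 12y + 24 = ((81/10)y + 27/5)(-(40/9)y + 40/9) + (0)
Last nonzero remainder: -(40/9)y + 40/9. Dividing through by -40/9 gives the monic gcd y - 1.
Cancel y - 1 from numerator and denominator to get the reduced form.

(-4y**2 + 12y - 8)/(y**2 + 6y + 8)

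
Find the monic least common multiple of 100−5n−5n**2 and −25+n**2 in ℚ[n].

100−25n−4n**2+n**3

Euclidean algorithm in ℚ[n]:
  −5n**2−5n+100 = (−5)(n**2−25) + (−5n−25)
  n**2−25 = (−(1/5)n+1)(−5n−25) + (0)
Last nonzero remainder: −5n−25. Dividing through by −5 gives the monic gcd n+5.
Then lcm(f, g) = f·g / gcd(f, g); expanding and making the result monic gives the answer.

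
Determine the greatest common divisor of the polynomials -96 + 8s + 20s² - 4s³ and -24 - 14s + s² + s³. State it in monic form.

-8 - 2s + s²

Repeated division with remainder:
  -4s³ + 20s² + 8s - 96 = (-4)(s³ + s² - 14s - 24) + (24s² - 48s - 192)
  s³ + s² - 14s - 24 = ((1/24)s + 1/8)(24s² - 48s - 192) + (0)
Last nonzero remainder: 24s² - 48s - 192. Dividing through by 24 gives the monic gcd s² - 2s - 8.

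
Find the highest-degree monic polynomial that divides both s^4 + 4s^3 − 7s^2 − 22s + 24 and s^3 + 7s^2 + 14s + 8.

s + 4

By polynomial division,
  s^4 + 4s^3 − 7s^2 − 22s + 24 = (s − 3)(s^3 + 7s^2 + 14s + 8) + (12s + 48)
  s^3 + 7s^2 + 14s + 8 = ((1/12)s^2 + (1/4)s + 1/6)(12s + 48) + (0)
Last nonzero remainder: 12s + 48. Dividing through by 12 gives the monic gcd s + 4.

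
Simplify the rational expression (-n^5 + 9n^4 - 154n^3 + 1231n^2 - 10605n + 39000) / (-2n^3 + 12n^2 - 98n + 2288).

(n^3 - 14n^2 + 120n - 375)/(2n - 22)

Apply the Euclidean algorithm:
  -n^5 + 9n^4 - 154n^3 + 1231n^2 - 10605n + 39000 = ((1/2)n^2 - (3/2)n + 87/2)(-2n^3 + 12n^2 - 98n + 2288) + (-582n^2 - 2910n - 60528)
  -2n^3 + 12n^2 - 98n + 2288 = ((1/291)n - 11/291)(-582n^2 - 2910n - 60528) + (0)
Last nonzero remainder: -582n^2 - 2910n - 60528. Dividing through by -582 gives the monic gcd n^2 + 5n + 104.
Cancel n^2 + 5n + 104 from numerator and denominator to get the reduced form.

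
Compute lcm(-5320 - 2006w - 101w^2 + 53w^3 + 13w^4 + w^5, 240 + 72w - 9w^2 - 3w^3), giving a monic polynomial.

-21280 - 13344w - 2410w^2 + 111w^3 + 105w^4 + 17w^5 + w^6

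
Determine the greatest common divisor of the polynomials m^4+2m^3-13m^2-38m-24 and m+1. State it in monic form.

m+1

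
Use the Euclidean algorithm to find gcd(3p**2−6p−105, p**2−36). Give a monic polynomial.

1

By polynomial division,
  3p**2−6p−105 = (3)(p**2−36) + (−6p+3)
  p**2−36 = (−(1/6)p−1/12)(−6p+3) + (−143/4)
  −6p+3 = ((24/143)p−12/143)(−143/4) + (0)
The last nonzero remainder is the constant −143/4, so the polynomials are coprime and gcd = 1.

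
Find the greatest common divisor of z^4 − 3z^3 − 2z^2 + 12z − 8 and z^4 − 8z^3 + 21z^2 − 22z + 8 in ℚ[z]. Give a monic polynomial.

z^2 − 3z + 2

Apply the Euclidean algorithm:
  z^4 − 3z^3 − 2z^2 + 12z − 8 = (z^4 − 8z^3 + 21z^2 − 22z + 8) + (5z^3 − 23z^2 + 34z − 16)
  z^4 − 8z^3 + 21z^2 − 22z + 8 = ((1/5)z − 17/25)(5z^3 − 23z^2 + 34z − 16) + (−(36/25)z^2 + (108/25)z − 72/25)
  5z^3 − 23z^2 + 34z − 16 = (−(125/36)z + 50/9)(−(36/25)z^2 + (108/25)z − 72/25) + (0)
Last nonzero remainder: −(36/25)z^2 + (108/25)z − 72/25. Dividing through by −36/25 gives the monic gcd z^2 − 3z + 2.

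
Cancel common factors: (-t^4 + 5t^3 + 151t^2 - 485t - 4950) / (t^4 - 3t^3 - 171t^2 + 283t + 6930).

(-t - 5)/(t + 7)

Apply the Euclidean algorithm:
  -t^4 + 5t^3 + 151t^2 - 485t - 4950 = (-1)(t^4 - 3t^3 - 171t^2 + 283t + 6930) + (2t^3 - 20t^2 - 202t + 1980)
  t^4 - 3t^3 - 171t^2 + 283t + 6930 = ((1/2)t + 7/2)(2t^3 - 20t^2 - 202t + 1980) + (0)
Last nonzero remainder: 2t^3 - 20t^2 - 202t + 1980. Dividing through by 2 gives the monic gcd t^3 - 10t^2 - 101t + 990.
Cancel t^3 - 10t^2 - 101t + 990 from numerator and denominator to get the reduced form.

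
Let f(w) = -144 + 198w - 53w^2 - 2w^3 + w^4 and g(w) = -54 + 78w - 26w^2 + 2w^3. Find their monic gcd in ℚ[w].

3 - 4w + w^2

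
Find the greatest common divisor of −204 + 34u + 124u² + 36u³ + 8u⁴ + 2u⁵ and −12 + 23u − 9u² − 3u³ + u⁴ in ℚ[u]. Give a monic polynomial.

−3 + 2u + u²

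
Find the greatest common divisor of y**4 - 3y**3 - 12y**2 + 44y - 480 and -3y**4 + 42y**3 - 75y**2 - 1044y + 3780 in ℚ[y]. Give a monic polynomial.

y**2 - y - 30

Repeated division with remainder:
  y**4 - 3y**3 - 12y**2 + 44y - 480 = (-1/3)(-3y**4 + 42y**3 - 75y**2 - 1044y + 3780) + (11y**3 - 37y**2 - 304y + 780)
  -3y**4 + 42y**3 - 75y**2 - 1044y + 3780 = (-(3/11)y + 351/121)(11y**3 - 37y**2 - 304y + 780) + (-(6120/121)y**2 + (6120/121)y + 183600/121)
  11y**3 - 37y**2 - 304y + 780 = (-(1331/6120)y + 1573/3060)(-(6120/121)y**2 + (6120/121)y + 183600/121) + (0)
Last nonzero remainder: -(6120/121)y**2 + (6120/121)y + 183600/121. Dividing through by -6120/121 gives the monic gcd y**2 - y - 30.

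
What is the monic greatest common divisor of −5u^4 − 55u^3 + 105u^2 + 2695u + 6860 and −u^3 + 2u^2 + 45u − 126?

Euclidean algorithm in ℚ[u]:
  −5u^4 − 55u^3 + 105u^2 + 2695u + 6860 = (5u + 65)(−u^3 + 2u^2 + 45u − 126) + (−250u^2 + 400u + 15050)
  −u^3 + 2u^2 + 45u − 126 = ((1/250)u − 1/625)(−250u^2 + 400u + 15050) + (−(364/25)u − 2548/25)
  −250u^2 + 400u + 15050 = ((3125/182)u − 26875/182)(−(364/25)u − 2548/25) + (0)
Last nonzero remainder: −(364/25)u − 2548/25. Dividing through by −364/25 gives the monic gcd u + 7.

u + 7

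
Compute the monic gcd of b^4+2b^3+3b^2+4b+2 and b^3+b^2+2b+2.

b^3+b^2+2b+2

By polynomial division,
  b^4+2b^3+3b^2+4b+2 = (b+1)(b^3+b^2+2b+2) + (0)
The last nonzero remainder b^3+b^2+2b+2 is already monic.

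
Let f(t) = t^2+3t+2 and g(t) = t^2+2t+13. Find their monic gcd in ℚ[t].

1

Euclidean algorithm in ℚ[t]:
  t^2+3t+2 = (t^2+2t+13) + (t−11)
  t^2+2t+13 = (t+13)(t−11) + (156)
  t−11 = ((1/156)t−11/156)(156) + (0)
The last nonzero remainder is the constant 156, so the polynomials are coprime and gcd = 1.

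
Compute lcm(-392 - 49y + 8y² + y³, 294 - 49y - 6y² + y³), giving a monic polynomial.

2352 - 98y - 97y² + 2y³ + y⁴

Repeated division with remainder:
  y³ + 8y² - 49y - 392 = (y³ - 6y² - 49y + 294) + (14y² - 686)
  y³ - 6y² - 49y + 294 = ((1/14)y - 3/7)(14y² - 686) + (0)
Last nonzero remainder: 14y² - 686. Dividing through by 14 gives the monic gcd y² - 49.
Then lcm(f, g) = f·g / gcd(f, g); expanding and making the result monic gives the answer.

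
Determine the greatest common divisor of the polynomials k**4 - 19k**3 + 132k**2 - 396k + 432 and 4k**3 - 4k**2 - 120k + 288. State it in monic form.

By polynomial division,
  k**4 - 19k**3 + 132k**2 - 396k + 432 = ((1/4)k - 9/2)(4k**3 - 4k**2 - 120k + 288) + (144k**2 - 1008k + 1728)
  4k**3 - 4k**2 - 120k + 288 = ((1/36)k + 1/6)(144k**2 - 1008k + 1728) + (0)
Last nonzero remainder: 144k**2 - 1008k + 1728. Dividing through by 144 gives the monic gcd k**2 - 7k + 12.

k**2 - 7k + 12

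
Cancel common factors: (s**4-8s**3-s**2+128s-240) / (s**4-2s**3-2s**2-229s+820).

(s**2+s-12)/(s**2+7s+41)

Repeated division with remainder:
  s**4-8s**3-s**2+128s-240 = (s**4-2s**3-2s**2-229s+820) + (-6s**3+s**2+357s-1060)
  s**4-2s**3-2s**2-229s+820 = (-(1/6)s+11/36)(-6s**3+s**2+357s-1060) + ((2059/36)s**2-(2059/4)s+10295/9)
  -6s**3+s**2+357s-1060 = (-(216/2059)s-1908/2059)((2059/36)s**2-(2059/4)s+10295/9) + (0)
Last nonzero remainder: (2059/36)s**2-(2059/4)s+10295/9. Dividing through by 2059/36 gives the monic gcd s**2-9s+20.
Cancel s**2-9s+20 from numerator and denominator to get the reduced form.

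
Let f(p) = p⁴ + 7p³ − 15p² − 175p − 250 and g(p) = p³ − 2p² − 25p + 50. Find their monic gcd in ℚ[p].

Apply the Euclidean algorithm:
  p⁴ + 7p³ − 15p² − 175p − 250 = (p + 9)(p³ − 2p² − 25p + 50) + (28p² − 700)
  p³ − 2p² − 25p + 50 = ((1/28)p − 1/14)(28p² − 700) + (0)
Last nonzero remainder: 28p² − 700. Dividing through by 28 gives the monic gcd p² − 25.

p² − 25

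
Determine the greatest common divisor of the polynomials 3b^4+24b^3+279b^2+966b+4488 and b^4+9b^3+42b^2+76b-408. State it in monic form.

Euclidean algorithm in ℚ[b]:
  3b^4+24b^3+279b^2+966b+4488 = (3)(b^4+9b^3+42b^2+76b-408) + (-3b^3+153b^2+738b+5712)
  b^4+9b^3+42b^2+76b-408 = (-(1/3)b-20)(-3b^3+153b^2+738b+5712) + (3348b^2+16740b+113832)
  -3b^3+153b^2+738b+5712 = (-(1/1116)b+14/279)(3348b^2+16740b+113832) + (0)
Last nonzero remainder: 3348b^2+16740b+113832. Dividing through by 3348 gives the monic gcd b^2+5b+34.

b^2+5b+34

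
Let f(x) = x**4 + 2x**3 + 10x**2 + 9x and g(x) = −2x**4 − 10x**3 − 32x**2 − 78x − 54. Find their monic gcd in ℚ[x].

x**3 + 2x**2 + 10x + 9

Euclidean algorithm in ℚ[x]:
  x**4 + 2x**3 + 10x**2 + 9x = (−1/2)(−2x**4 − 10x**3 − 32x**2 − 78x − 54) + (−3x**3 − 6x**2 − 30x − 27)
  −2x**4 − 10x**3 − 32x**2 − 78x − 54 = ((2/3)x + 2)(−3x**3 − 6x**2 − 30x − 27) + (0)
Last nonzero remainder: −3x**3 − 6x**2 − 30x − 27. Dividing through by −3 gives the monic gcd x**3 + 2x**2 + 10x + 9.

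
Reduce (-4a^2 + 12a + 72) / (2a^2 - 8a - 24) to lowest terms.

(-2a - 6)/(a + 2)

Apply the Euclidean algorithm:
  -4a^2 + 12a + 72 = (-2)(2a^2 - 8a - 24) + (-4a + 24)
  2a^2 - 8a - 24 = (-(1/2)a - 1)(-4a + 24) + (0)
Last nonzero remainder: -4a + 24. Dividing through by -4 gives the monic gcd a - 6.
Cancel a - 6 from numerator and denominator to get the reduced form.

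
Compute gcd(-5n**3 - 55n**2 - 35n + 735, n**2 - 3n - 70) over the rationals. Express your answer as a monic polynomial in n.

n + 7

By polynomial division,
  -5n**3 - 55n**2 - 35n + 735 = (-5n - 70)(n**2 - 3n - 70) + (-595n - 4165)
  n**2 - 3n - 70 = (-(1/595)n + 2/119)(-595n - 4165) + (0)
Last nonzero remainder: -595n - 4165. Dividing through by -595 gives the monic gcd n + 7.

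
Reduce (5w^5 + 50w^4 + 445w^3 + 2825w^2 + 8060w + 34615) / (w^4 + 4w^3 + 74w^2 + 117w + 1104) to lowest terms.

Apply the Euclidean algorithm:
  5w^5 + 50w^4 + 445w^3 + 2825w^2 + 8060w + 34615 = (5w + 30)(w^4 + 4w^3 + 74w^2 + 117w + 1104) + (-45w^3 + 20w^2 - 970w + 1495)
  w^4 + 4w^3 + 74w^2 + 117w + 1104 = (-(1/45)w - 8/81)(-45w^3 + 20w^2 - 970w + 1495) + ((4408/81)w^2 + (4408/81)w + 101384/81)
  -45w^3 + 20w^2 - 970w + 1495 = (-(3645/4408)w + 5265/4408)((4408/81)w^2 + (4408/81)w + 101384/81) + (0)
Last nonzero remainder: (4408/81)w^2 + (4408/81)w + 101384/81. Dividing through by 4408/81 gives the monic gcd w^2 + w + 23.
Cancel w^2 + w + 23 from numerator and denominator to get the reduced form.

(5w^3 + 45w^2 + 285w + 1505)/(w^2 + 3w + 48)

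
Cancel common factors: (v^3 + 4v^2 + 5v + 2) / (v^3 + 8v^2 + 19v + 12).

(v^2 + 3v + 2)/(v^2 + 7v + 12)

Repeated division with remainder:
  v^3 + 4v^2 + 5v + 2 = (v^3 + 8v^2 + 19v + 12) + (−4v^2 − 14v − 10)
  v^3 + 8v^2 + 19v + 12 = (−(1/4)v − 9/8)(−4v^2 − 14v − 10) + ((3/4)v + 3/4)
  −4v^2 − 14v − 10 = (−(16/3)v − 40/3)((3/4)v + 3/4) + (0)
Last nonzero remainder: (3/4)v + 3/4. Dividing through by 3/4 gives the monic gcd v + 1.
Cancel v + 1 from numerator and denominator to get the reduced form.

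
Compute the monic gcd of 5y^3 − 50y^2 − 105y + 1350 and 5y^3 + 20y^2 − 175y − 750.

By polynomial division,
  5y^3 − 50y^2 − 105y + 1350 = (5y^3 + 20y^2 − 175y − 750) + (−70y^2 + 70y + 2100)
  5y^3 + 20y^2 − 175y − 750 = (−(1/14)y − 5/14)(−70y^2 + 70y + 2100) + (0)
Last nonzero remainder: −70y^2 + 70y + 2100. Dividing through by −70 gives the monic gcd y^2 − y − 30.

y^2 − y − 30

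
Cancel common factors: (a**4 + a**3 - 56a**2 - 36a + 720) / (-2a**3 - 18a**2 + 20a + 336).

Apply the Euclidean algorithm:
  a**4 + a**3 - 56a**2 - 36a + 720 = (-(1/2)a + 4)(-2a**3 - 18a**2 + 20a + 336) + (26a**2 + 52a - 624)
  -2a**3 - 18a**2 + 20a + 336 = (-(1/13)a - 7/13)(26a**2 + 52a - 624) + (0)
Last nonzero remainder: 26a**2 + 52a - 624. Dividing through by 26 gives the monic gcd a**2 + 2a - 24.
Cancel a**2 + 2a - 24 from numerator and denominator to get the reduced form.

(-a**2 + a + 30)/(2a + 14)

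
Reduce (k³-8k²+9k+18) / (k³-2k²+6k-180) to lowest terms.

Euclidean algorithm in ℚ[k]:
  k³-8k²+9k+18 = (k³-2k²+6k-180) + (-6k²+3k+198)
  k³-2k²+6k-180 = (-(1/6)k+1/4)(-6k²+3k+198) + ((153/4)k-459/2)
  -6k²+3k+198 = (-(8/51)k-44/51)((153/4)k-459/2) + (0)
Last nonzero remainder: (153/4)k-459/2. Dividing through by 153/4 gives the monic gcd k-6.
Cancel k-6 from numerator and denominator to get the reduced form.

(k²-2k-3)/(k²+4k+30)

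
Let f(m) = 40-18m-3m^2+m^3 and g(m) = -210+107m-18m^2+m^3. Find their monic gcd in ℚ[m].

-5+m

By polynomial division,
  m^3-3m^2-18m+40 = (m^3-18m^2+107m-210) + (15m^2-125m+250)
  m^3-18m^2+107m-210 = ((1/15)m-29/45)(15m^2-125m+250) + ((88/9)m-440/9)
  15m^2-125m+250 = ((135/88)m-225/44)((88/9)m-440/9) + (0)
Last nonzero remainder: (88/9)m-440/9. Dividing through by 88/9 gives the monic gcd m-5.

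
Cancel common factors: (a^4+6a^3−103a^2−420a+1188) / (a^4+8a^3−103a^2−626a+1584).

Euclidean algorithm in ℚ[a]:
  a^4+6a^3−103a^2−420a+1188 = (a^4+8a^3−103a^2−626a+1584) + (−2a^3+206a−396)
  a^4+8a^3−103a^2−626a+1584 = (−(1/2)a−4)(−2a^3+206a−396) + (0)
Last nonzero remainder: −2a^3+206a−396. Dividing through by −2 gives the monic gcd a^3−103a+198.
Cancel a^3−103a+198 from numerator and denominator to get the reduced form.

(a+6)/(a+8)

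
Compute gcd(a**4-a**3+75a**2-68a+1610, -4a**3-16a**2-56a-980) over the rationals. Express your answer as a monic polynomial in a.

Apply the Euclidean algorithm:
  a**4-a**3+75a**2-68a+1610 = (-(1/4)a+5/4)(-4a**3-16a**2-56a-980) + (81a**2-243a+2835)
  -4a**3-16a**2-56a-980 = (-(4/81)a-28/81)(81a**2-243a+2835) + (0)
Last nonzero remainder: 81a**2-243a+2835. Dividing through by 81 gives the monic gcd a**2-3a+35.

a**2-3a+35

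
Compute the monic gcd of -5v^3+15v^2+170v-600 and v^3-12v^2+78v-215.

Apply the Euclidean algorithm:
  -5v^3+15v^2+170v-600 = (-5)(v^3-12v^2+78v-215) + (-45v^2+560v-1675)
  v^3-12v^2+78v-215 = (-(1/45)v-4/405)(-45v^2+560v-1675) + ((3751/81)v-18755/81)
  -45v^2+560v-1675 = (-(3645/3751)v+27135/3751)((3751/81)v-18755/81) + (0)
Last nonzero remainder: (3751/81)v-18755/81. Dividing through by 3751/81 gives the monic gcd v-5.

v-5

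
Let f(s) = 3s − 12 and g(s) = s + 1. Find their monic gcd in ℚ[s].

1

By polynomial division,
  3s − 12 = (3)(s + 1) + (−15)
  s + 1 = (−(1/15)s − 1/15)(−15) + (0)
The last nonzero remainder is the constant −15, so the polynomials are coprime and gcd = 1.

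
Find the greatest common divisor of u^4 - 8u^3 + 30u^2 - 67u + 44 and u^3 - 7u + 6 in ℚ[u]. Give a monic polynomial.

By polynomial division,
  u^4 - 8u^3 + 30u^2 - 67u + 44 = (u - 8)(u^3 - 7u + 6) + (37u^2 - 129u + 92)
  u^3 - 7u + 6 = ((1/37)u + 129/1369)(37u^2 - 129u + 92) + ((3654/1369)u - 3654/1369)
  37u^2 - 129u + 92 = ((50653/3654)u - 62974/1827)((3654/1369)u - 3654/1369) + (0)
Last nonzero remainder: (3654/1369)u - 3654/1369. Dividing through by 3654/1369 gives the monic gcd u - 1.

u - 1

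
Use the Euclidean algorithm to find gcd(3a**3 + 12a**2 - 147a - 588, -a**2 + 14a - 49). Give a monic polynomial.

a - 7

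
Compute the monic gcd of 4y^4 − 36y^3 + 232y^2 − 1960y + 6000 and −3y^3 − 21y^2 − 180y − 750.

y^2 + 2y + 50

By polynomial division,
  4y^4 − 36y^3 + 232y^2 − 1960y + 6000 = (−(4/3)y + 64/3)(−3y^3 − 21y^2 − 180y − 750) + (440y^2 + 880y + 22000)
  −3y^3 − 21y^2 − 180y − 750 = (−(3/440)y − 3/88)(440y^2 + 880y + 22000) + (0)
Last nonzero remainder: 440y^2 + 880y + 22000. Dividing through by 440 gives the monic gcd y^2 + 2y + 50.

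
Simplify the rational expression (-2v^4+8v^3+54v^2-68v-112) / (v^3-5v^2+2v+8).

(-2v^2+6v+56)/(v-4)

Apply the Euclidean algorithm:
  -2v^4+8v^3+54v^2-68v-112 = (-2v-2)(v^3-5v^2+2v+8) + (48v^2-48v-96)
  v^3-5v^2+2v+8 = ((1/48)v-1/12)(48v^2-48v-96) + (0)
Last nonzero remainder: 48v^2-48v-96. Dividing through by 48 gives the monic gcd v^2-v-2.
Cancel v^2-v-2 from numerator and denominator to get the reduced form.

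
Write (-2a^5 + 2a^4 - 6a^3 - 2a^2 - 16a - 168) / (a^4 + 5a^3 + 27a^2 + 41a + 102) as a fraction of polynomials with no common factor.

Euclidean algorithm in ℚ[a]:
  -2a^5 + 2a^4 - 6a^3 - 2a^2 - 16a - 168 = (-2a + 12)(a^4 + 5a^3 + 27a^2 + 41a + 102) + (-12a^3 - 244a^2 - 304a - 1392)
  a^4 + 5a^3 + 27a^2 + 41a + 102 = (-(1/12)a + 23/18)(-12a^3 - 244a^2 - 304a - 1392) + ((2821/9)a^2 + (2821/9)a + 5642/3)
  -12a^3 - 244a^2 - 304a - 1392 = (-(108/2821)a - 2088/2821)((2821/9)a^2 + (2821/9)a + 5642/3) + (0)
Last nonzero remainder: (2821/9)a^2 + (2821/9)a + 5642/3. Dividing through by 2821/9 gives the monic gcd a^2 + a + 6.
Cancel a^2 + a + 6 from numerator and denominator to get the reduced form.

(-2a^3 + 4a^2 + 2a - 28)/(a^2 + 4a + 17)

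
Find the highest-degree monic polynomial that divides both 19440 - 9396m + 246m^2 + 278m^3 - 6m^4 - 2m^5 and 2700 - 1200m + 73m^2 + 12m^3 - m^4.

270 - 93m - 2m^2 + m^3

Repeated division with remainder:
  -2m^5 - 6m^4 + 278m^3 + 246m^2 - 9396m + 19440 = (2m + 30)(-m^4 + 12m^3 + 73m^2 - 1200m + 2700) + (-228m^3 + 456m^2 + 21204m - 61560)
  -m^4 + 12m^3 + 73m^2 - 1200m + 2700 = ((1/228)m - 5/114)(-228m^3 + 456m^2 + 21204m - 61560) + (0)
Last nonzero remainder: -228m^3 + 456m^2 + 21204m - 61560. Dividing through by -228 gives the monic gcd m^3 - 2m^2 - 93m + 270.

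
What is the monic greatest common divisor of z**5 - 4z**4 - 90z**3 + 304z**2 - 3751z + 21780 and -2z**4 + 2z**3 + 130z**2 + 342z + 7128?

Apply the Euclidean algorithm:
  z**5 - 4z**4 - 90z**3 + 304z**2 - 3751z + 21780 = (-(1/2)z + 3/2)(-2z**4 + 2z**3 + 130z**2 + 342z + 7128) + (-28z**3 + 280z**2 - 700z + 11088)
  -2z**4 + 2z**3 + 130z**2 + 342z + 7128 = ((1/14)z + 9/14)(-28z**3 + 280z**2 - 700z + 11088) + (0)
Last nonzero remainder: -28z**3 + 280z**2 - 700z + 11088. Dividing through by -28 gives the monic gcd z**3 - 10z**2 + 25z - 396.

z**3 - 10z**2 + 25z - 396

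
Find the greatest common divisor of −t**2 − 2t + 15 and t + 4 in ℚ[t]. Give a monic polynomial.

1

Apply the Euclidean algorithm:
  −t**2 − 2t + 15 = (−t + 2)(t + 4) + (7)
  t + 4 = ((1/7)t + 4/7)(7) + (0)
The last nonzero remainder is the constant 7, so the polynomials are coprime and gcd = 1.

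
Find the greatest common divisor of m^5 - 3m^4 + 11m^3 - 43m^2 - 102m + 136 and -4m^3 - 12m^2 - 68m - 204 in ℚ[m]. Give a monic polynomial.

m^2 + 17

Apply the Euclidean algorithm:
  m^5 - 3m^4 + 11m^3 - 43m^2 - 102m + 136 = (-(1/4)m^2 + (3/2)m - 3)(-4m^3 - 12m^2 - 68m - 204) + (-28m^2 - 476)
  -4m^3 - 12m^2 - 68m - 204 = ((1/7)m + 3/7)(-28m^2 - 476) + (0)
Last nonzero remainder: -28m^2 - 476. Dividing through by -28 gives the monic gcd m^2 + 17.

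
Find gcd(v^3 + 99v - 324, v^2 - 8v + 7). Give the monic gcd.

Repeated division with remainder:
  v^3 + 99v - 324 = (v + 8)(v^2 - 8v + 7) + (156v - 380)
  v^2 - 8v + 7 = ((1/156)v - 217/6084)(156v - 380) + (-9968/1521)
  156v - 380 = (-(59319/2492)v + 144495/2492)(-9968/1521) + (0)
The last nonzero remainder is the constant -9968/1521, so the polynomials are coprime and gcd = 1.

1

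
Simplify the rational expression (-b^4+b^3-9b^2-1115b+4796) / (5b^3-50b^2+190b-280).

(-b^3-3b^2-21b-1199)/(5b^2-30b+70)

Apply the Euclidean algorithm:
  -b^4+b^3-9b^2-1115b+4796 = (-(1/5)b-9/5)(5b^3-50b^2+190b-280) + (-61b^2-829b+4292)
  5b^3-50b^2+190b-280 = (-(5/61)b+7195/3721)(-61b^2-829b+4292) + ((7980705/3721)b-31922820/3721)
  -61b^2-829b+4292 = (-(226981/7980705)b-3992633/7980705)((7980705/3721)b-31922820/3721) + (0)
Last nonzero remainder: (7980705/3721)b-31922820/3721. Dividing through by 7980705/3721 gives the monic gcd b-4.
Cancel b-4 from numerator and denominator to get the reduced form.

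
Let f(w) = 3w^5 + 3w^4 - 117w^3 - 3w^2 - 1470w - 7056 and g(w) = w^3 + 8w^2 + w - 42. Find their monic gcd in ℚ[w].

Repeated division with remainder:
  3w^5 + 3w^4 - 117w^3 - 3w^2 - 1470w - 7056 = (3w^2 - 21w + 48)(w^3 + 8w^2 + w - 42) + (-240w^2 - 2400w - 5040)
  w^3 + 8w^2 + w - 42 = (-(1/240)w + 1/120)(-240w^2 - 2400w - 5040) + (0)
Last nonzero remainder: -240w^2 - 2400w - 5040. Dividing through by -240 gives the monic gcd w^2 + 10w + 21.

w^2 + 10w + 21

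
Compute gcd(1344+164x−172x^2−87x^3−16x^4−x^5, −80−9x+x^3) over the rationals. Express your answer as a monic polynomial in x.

16+5x+x^2

Apply the Euclidean algorithm:
  −x^5−16x^4−87x^3−172x^2+164x+1344 = (−x^2−16x−96)(x^3−9x−80) + (−396x^2−1980x−6336)
  x^3−9x−80 = (−(1/396)x+5/396)(−396x^2−1980x−6336) + (0)
Last nonzero remainder: −396x^2−1980x−6336. Dividing through by −396 gives the monic gcd x^2+5x+16.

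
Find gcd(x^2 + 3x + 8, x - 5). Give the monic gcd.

1

Repeated division with remainder:
  x^2 + 3x + 8 = (x + 8)(x - 5) + (48)
  x - 5 = ((1/48)x - 5/48)(48) + (0)
The last nonzero remainder is the constant 48, so the polynomials are coprime and gcd = 1.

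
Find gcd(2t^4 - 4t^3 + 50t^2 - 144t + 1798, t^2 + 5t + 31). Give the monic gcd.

By polynomial division,
  2t^4 - 4t^3 + 50t^2 - 144t + 1798 = (2t^2 - 14t + 58)(t^2 + 5t + 31) + (0)
The last nonzero remainder t^2 + 5t + 31 is already monic.

t^2 + 5t + 31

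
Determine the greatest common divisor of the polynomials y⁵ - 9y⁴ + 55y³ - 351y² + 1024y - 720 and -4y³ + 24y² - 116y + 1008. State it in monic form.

y² + y + 36

Repeated division with remainder:
  y⁵ - 9y⁴ + 55y³ - 351y² + 1024y - 720 = (-(1/4)y² + (3/4)y - 2)(-4y³ + 24y² - 116y + 1008) + (36y² + 36y + 1296)
  -4y³ + 24y² - 116y + 1008 = (-(1/9)y + 7/9)(36y² + 36y + 1296) + (0)
Last nonzero remainder: 36y² + 36y + 1296. Dividing through by 36 gives the monic gcd y² + y + 36.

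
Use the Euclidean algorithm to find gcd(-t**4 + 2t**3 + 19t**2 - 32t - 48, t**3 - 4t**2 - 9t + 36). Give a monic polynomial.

By polynomial division,
  -t**4 + 2t**3 + 19t**2 - 32t - 48 = (-t - 2)(t**3 - 4t**2 - 9t + 36) + (2t**2 - 14t + 24)
  t**3 - 4t**2 - 9t + 36 = ((1/2)t + 3/2)(2t**2 - 14t + 24) + (0)
Last nonzero remainder: 2t**2 - 14t + 24. Dividing through by 2 gives the monic gcd t**2 - 7t + 12.

t**2 - 7t + 12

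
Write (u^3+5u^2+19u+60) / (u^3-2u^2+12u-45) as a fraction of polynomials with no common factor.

(u+4)/(u-3)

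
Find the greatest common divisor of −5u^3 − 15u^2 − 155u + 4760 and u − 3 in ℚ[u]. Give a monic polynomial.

1

By polynomial division,
  −5u^3 − 15u^2 − 155u + 4760 = (−5u^2 − 30u − 245)(u − 3) + (4025)
  u − 3 = ((1/4025)u − 3/4025)(4025) + (0)
The last nonzero remainder is the constant 4025, so the polynomials are coprime and gcd = 1.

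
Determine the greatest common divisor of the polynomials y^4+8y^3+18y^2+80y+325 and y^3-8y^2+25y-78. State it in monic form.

y^2-2y+13

By polynomial division,
  y^4+8y^3+18y^2+80y+325 = (y+16)(y^3-8y^2+25y-78) + (121y^2-242y+1573)
  y^3-8y^2+25y-78 = ((1/121)y-6/121)(121y^2-242y+1573) + (0)
Last nonzero remainder: 121y^2-242y+1573. Dividing through by 121 gives the monic gcd y^2-2y+13.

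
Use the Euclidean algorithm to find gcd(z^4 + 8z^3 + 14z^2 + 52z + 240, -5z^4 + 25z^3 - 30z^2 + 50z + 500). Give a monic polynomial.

Euclidean algorithm in ℚ[z]:
  z^4 + 8z^3 + 14z^2 + 52z + 240 = (-1/5)(-5z^4 + 25z^3 - 30z^2 + 50z + 500) + (13z^3 + 8z^2 + 62z + 340)
  -5z^4 + 25z^3 - 30z^2 + 50z + 500 = (-(5/13)z + 365/169)(13z^3 + 8z^2 + 62z + 340) + (-(3960/169)z^2 + (7920/169)z - 39600/169)
  13z^3 + 8z^2 + 62z + 340 = (-(2197/3960)z - 2873/1980)(-(3960/169)z^2 + (7920/169)z - 39600/169) + (0)
Last nonzero remainder: -(3960/169)z^2 + (7920/169)z - 39600/169. Dividing through by -3960/169 gives the monic gcd z^2 - 2z + 10.

z^2 - 2z + 10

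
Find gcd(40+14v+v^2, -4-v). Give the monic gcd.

4+v

Apply the Euclidean algorithm:
  v^2+14v+40 = (-v-10)(-v-4) + (0)
Last nonzero remainder: -v-4. Dividing through by -1 gives the monic gcd v+4.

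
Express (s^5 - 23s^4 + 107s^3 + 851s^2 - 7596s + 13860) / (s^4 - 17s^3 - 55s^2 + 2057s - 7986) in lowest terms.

(s^3 - 6s^2 - 61s + 210)/(s^2 - 121)

By polynomial division,
  s^5 - 23s^4 + 107s^3 + 851s^2 - 7596s + 13860 = (s - 6)(s^4 - 17s^3 - 55s^2 + 2057s - 7986) + (60s^3 - 1536s^2 + 12732s - 34056)
  s^4 - 17s^3 - 55s^2 + 2057s - 7986 = ((1/60)s + 43/300)(60s^3 - 1536s^2 + 12732s - 34056) + (-(1176/25)s^2 + (19992/25)s - 77616/25)
  60s^3 - 1536s^2 + 12732s - 34056 = (-(125/98)s + 1075/98)(-(1176/25)s^2 + (19992/25)s - 77616/25) + (0)
Last nonzero remainder: -(1176/25)s^2 + (19992/25)s - 77616/25. Dividing through by -1176/25 gives the monic gcd s^2 - 17s + 66.
Cancel s^2 - 17s + 66 from numerator and denominator to get the reduced form.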